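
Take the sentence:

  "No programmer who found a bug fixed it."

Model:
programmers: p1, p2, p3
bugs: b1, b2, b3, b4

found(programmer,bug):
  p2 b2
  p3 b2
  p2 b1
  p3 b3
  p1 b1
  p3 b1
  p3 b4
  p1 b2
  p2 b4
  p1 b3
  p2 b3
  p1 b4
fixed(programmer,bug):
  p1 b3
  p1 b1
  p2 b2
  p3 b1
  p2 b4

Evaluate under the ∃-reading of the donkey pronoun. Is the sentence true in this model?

"it" takes "a bug" as antecedent — a donkey pronoun bound across the clause boundary.
Truth condition: for no (p,b) with found(p,b) does fixed(p,b) hold.
Restrictor pairs — does the scope hold? (p1,b1):holds  (p1,b2):fails  (p1,b3):holds  (p1,b4):fails  (p2,b1):fails  (p2,b2):holds  (p2,b3):fails  (p2,b4):holds  (p3,b1):holds  (p3,b2):fails  (p3,b3):fails  (p3,b4):fails
Scope holds for 5 pair(s), so the sentence is false.

False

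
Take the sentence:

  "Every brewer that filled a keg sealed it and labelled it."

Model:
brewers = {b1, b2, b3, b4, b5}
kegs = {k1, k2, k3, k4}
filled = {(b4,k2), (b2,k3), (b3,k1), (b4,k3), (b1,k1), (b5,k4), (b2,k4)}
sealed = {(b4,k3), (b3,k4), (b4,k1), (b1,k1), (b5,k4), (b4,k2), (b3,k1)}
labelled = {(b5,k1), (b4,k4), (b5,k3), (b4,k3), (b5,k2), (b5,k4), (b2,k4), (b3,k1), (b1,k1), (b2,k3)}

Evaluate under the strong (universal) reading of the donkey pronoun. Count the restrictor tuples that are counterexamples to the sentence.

3

"it" takes "a keg" as antecedent — a donkey pronoun bound across the clause boundary.
Strong reading: for every (b,k) with filled(b,k), sealed(b,k) ∧ labelled(b,k).
Restrictor pairs: (b1,k1) ✓  (b2,k3) ✗  (b2,k4) ✗  (b3,k1) ✓  (b4,k2) ✗  (b4,k3) ✓  (b5,k4) ✓
Counterexamples (restrictor pairs failing the scope): 3.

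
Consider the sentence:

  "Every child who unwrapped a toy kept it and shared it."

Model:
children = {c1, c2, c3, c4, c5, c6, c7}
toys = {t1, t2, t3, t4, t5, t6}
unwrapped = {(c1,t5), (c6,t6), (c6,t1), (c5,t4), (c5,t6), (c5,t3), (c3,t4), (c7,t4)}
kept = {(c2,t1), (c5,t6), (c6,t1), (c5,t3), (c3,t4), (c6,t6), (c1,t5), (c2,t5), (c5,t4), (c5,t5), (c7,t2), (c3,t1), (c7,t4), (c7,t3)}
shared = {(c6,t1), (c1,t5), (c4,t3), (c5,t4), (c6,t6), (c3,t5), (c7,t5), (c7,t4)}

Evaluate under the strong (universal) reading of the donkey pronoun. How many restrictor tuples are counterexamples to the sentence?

"it" takes "a toy" as antecedent — a donkey pronoun bound across the clause boundary.
Strong reading: for every (c,t) with unwrapped(c,t), kept(c,t) ∧ shared(c,t).
Restrictor pairs: (c1,t5) ✓  (c3,t4) ✗  (c5,t3) ✗  (c5,t4) ✓  (c5,t6) ✗  (c6,t1) ✓  (c6,t6) ✓  (c7,t4) ✓
Counterexamples (restrictor pairs failing the scope): 3.

3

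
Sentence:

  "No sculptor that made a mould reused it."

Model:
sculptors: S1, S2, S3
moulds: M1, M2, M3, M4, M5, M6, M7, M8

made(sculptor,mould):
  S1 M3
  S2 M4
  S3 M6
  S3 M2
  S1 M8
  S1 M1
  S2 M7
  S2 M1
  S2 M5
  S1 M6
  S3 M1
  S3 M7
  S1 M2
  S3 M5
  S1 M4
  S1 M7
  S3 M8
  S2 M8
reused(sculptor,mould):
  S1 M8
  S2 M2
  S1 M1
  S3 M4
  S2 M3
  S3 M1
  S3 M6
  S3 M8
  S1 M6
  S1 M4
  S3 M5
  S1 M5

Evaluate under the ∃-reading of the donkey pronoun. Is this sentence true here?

False

"it" takes "a mould" as antecedent — a donkey pronoun bound across the clause boundary.
Truth condition: for no (s,m) with made(s,m) does reused(s,m) hold.
Restrictor pairs — does the scope hold? (S1,M1):holds  (S1,M2):fails  (S1,M3):fails  (S1,M4):holds  (S1,M6):holds  (S1,M7):fails  (S1,M8):holds  (S2,M1):fails  (S2,M4):fails  (S2,M5):fails  (S2,M7):fails  (S2,M8):fails  (S3,M1):holds  (S3,M2):fails  (S3,M5):holds  (S3,M6):holds  (S3,M7):fails  (S3,M8):holds
Scope holds for 8 pair(s), so the sentence is false.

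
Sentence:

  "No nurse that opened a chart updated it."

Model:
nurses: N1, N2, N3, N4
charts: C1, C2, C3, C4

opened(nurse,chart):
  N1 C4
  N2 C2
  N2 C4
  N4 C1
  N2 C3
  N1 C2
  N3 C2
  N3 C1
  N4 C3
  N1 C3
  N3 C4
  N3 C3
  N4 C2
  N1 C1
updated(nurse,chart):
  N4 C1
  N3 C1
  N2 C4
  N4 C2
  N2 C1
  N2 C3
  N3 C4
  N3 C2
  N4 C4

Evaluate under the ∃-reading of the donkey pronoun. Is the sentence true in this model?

False

"it" takes "a chart" as antecedent — a donkey pronoun bound across the clause boundary.
Truth condition: for no (n,c) with opened(n,c) does updated(n,c) hold.
Restrictor pairs — does the scope hold? (N1,C1):fails  (N1,C2):fails  (N1,C3):fails  (N1,C4):fails  (N2,C2):fails  (N2,C3):holds  (N2,C4):holds  (N3,C1):holds  (N3,C2):holds  (N3,C3):fails  (N3,C4):holds  (N4,C1):holds  (N4,C2):holds  (N4,C3):fails
Scope holds for 7 pair(s), so the sentence is false.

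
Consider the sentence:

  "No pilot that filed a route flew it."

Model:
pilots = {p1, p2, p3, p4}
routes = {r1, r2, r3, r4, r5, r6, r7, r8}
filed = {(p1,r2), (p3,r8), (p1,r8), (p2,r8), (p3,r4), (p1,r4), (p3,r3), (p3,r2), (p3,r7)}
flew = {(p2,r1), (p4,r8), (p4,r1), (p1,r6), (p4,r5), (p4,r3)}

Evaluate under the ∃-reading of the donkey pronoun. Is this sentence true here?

True

"it" takes "a route" as antecedent — a donkey pronoun bound across the clause boundary.
Truth condition: for no (p,r) with filed(p,r) does flew(p,r) hold.
Restrictor pairs — does the scope hold? (p1,r2):fails  (p1,r4):fails  (p1,r8):fails  (p2,r8):fails  (p3,r2):fails  (p3,r3):fails  (p3,r4):fails  (p3,r7):fails  (p3,r8):fails
Scope holds for no restrictor pair, so the sentence is true.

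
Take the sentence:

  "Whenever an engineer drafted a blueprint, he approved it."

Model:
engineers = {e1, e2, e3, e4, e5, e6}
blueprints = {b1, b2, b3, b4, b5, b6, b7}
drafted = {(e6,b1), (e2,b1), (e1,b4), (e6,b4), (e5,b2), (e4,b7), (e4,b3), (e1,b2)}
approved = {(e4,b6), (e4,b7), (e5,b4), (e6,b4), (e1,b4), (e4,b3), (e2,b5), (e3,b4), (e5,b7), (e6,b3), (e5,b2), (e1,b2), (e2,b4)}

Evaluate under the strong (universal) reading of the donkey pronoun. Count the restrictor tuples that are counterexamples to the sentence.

2

"it" takes "a blueprint" as antecedent — a donkey pronoun bound across the clause boundary.
Strong reading: for every (e,b) with drafted(e,b), approved(e,b).
Restrictor pairs: (e1,b2) ✓  (e1,b4) ✓  (e2,b1) ✗  (e4,b3) ✓  (e4,b7) ✓  (e5,b2) ✓  (e6,b1) ✗  (e6,b4) ✓
Counterexamples (restrictor pairs failing the scope): 2.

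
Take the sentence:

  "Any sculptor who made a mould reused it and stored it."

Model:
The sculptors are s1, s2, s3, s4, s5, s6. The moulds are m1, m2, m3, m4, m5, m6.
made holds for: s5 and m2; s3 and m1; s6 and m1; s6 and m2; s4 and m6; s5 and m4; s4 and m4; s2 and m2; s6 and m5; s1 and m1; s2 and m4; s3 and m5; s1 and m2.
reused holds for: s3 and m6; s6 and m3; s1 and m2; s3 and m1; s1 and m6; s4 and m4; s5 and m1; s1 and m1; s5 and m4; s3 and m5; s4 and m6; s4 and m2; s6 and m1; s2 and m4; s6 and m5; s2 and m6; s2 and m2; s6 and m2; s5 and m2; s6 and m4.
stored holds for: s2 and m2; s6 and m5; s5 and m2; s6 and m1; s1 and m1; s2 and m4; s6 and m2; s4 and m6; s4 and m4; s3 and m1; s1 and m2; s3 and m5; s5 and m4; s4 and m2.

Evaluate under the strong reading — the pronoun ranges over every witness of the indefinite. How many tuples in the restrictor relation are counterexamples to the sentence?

"it" takes "a mould" as antecedent — a donkey pronoun bound across the clause boundary.
Strong reading: for every (s,m) with made(s,m), reused(s,m) ∧ stored(s,m).
Restrictor pairs: (s1,m1) ✓  (s1,m2) ✓  (s2,m2) ✓  (s2,m4) ✓  (s3,m1) ✓  (s3,m5) ✓  (s4,m4) ✓  (s4,m6) ✓  (s5,m2) ✓  (s5,m4) ✓  (s6,m1) ✓  (s6,m2) ✓  (s6,m5) ✓
Counterexamples (restrictor pairs failing the scope): 0.

0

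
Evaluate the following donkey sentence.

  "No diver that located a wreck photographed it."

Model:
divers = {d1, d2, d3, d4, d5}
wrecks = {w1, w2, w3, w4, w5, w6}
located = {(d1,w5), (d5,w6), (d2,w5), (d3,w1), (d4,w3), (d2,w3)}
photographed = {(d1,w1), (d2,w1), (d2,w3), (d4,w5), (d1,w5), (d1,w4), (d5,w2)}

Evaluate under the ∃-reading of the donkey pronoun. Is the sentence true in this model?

False

"it" takes "a wreck" as antecedent — a donkey pronoun bound across the clause boundary.
Truth condition: for no (d,w) with located(d,w) does photographed(d,w) hold.
Restrictor pairs — does the scope hold? (d1,w5):holds  (d2,w3):holds  (d2,w5):fails  (d3,w1):fails  (d4,w3):fails  (d5,w6):fails
Scope holds for 2 pair(s), so the sentence is false.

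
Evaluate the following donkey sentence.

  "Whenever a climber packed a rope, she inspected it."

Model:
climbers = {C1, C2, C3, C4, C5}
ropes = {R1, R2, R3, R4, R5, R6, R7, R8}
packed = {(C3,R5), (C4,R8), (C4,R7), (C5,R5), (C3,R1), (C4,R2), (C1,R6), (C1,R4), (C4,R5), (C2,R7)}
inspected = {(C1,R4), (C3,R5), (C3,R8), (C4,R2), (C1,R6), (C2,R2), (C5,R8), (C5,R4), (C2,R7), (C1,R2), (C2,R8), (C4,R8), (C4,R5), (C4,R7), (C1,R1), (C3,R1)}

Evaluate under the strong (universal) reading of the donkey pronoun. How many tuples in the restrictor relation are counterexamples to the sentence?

1

"it" takes "a rope" as antecedent — a donkey pronoun bound across the clause boundary.
Strong reading: for every (c,r) with packed(c,r), inspected(c,r).
Restrictor pairs: (C1,R4) ✓  (C1,R6) ✓  (C2,R7) ✓  (C3,R1) ✓  (C3,R5) ✓  (C4,R2) ✓  (C4,R5) ✓  (C4,R7) ✓  (C4,R8) ✓  (C5,R5) ✗
Counterexamples (restrictor pairs failing the scope): 1.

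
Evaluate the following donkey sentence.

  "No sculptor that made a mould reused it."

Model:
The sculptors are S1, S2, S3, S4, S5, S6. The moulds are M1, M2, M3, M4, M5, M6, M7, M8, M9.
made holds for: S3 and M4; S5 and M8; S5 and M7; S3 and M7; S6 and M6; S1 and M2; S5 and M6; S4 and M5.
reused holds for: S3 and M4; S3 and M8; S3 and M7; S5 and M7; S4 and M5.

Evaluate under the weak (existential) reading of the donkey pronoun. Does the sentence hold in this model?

"it" takes "a mould" as antecedent — a donkey pronoun bound across the clause boundary.
Truth condition: for no (s,m) with made(s,m) does reused(s,m) hold.
Restrictor pairs — does the scope hold? (S1,M2):fails  (S3,M4):holds  (S3,M7):holds  (S4,M5):holds  (S5,M6):fails  (S5,M7):holds  (S5,M8):fails  (S6,M6):fails
Scope holds for 4 pair(s), so the sentence is false.

False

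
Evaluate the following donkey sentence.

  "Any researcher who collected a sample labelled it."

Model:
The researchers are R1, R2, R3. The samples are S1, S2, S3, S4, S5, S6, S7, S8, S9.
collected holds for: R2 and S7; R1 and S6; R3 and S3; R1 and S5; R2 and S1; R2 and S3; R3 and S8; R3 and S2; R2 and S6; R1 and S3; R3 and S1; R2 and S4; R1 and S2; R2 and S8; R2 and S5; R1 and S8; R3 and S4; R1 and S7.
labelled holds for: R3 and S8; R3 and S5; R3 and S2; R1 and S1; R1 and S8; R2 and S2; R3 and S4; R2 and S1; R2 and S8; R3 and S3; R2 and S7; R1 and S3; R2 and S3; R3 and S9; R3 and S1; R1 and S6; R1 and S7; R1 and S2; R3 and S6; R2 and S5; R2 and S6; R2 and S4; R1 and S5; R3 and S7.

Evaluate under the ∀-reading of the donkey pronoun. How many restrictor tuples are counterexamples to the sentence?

0

"it" takes "a sample" as antecedent — a donkey pronoun bound across the clause boundary.
Strong reading: for every (r,s) with collected(r,s), labelled(r,s).
Restrictor pairs: (R1,S2) ✓  (R1,S3) ✓  (R1,S5) ✓  (R1,S6) ✓  (R1,S7) ✓  (R1,S8) ✓  (R2,S1) ✓  (R2,S3) ✓  (R2,S4) ✓  (R2,S5) ✓  (R2,S6) ✓  (R2,S7) ✓  (R2,S8) ✓  (R3,S1) ✓  (R3,S2) ✓  (R3,S3) ✓  (R3,S4) ✓  (R3,S8) ✓
Counterexamples (restrictor pairs failing the scope): 0.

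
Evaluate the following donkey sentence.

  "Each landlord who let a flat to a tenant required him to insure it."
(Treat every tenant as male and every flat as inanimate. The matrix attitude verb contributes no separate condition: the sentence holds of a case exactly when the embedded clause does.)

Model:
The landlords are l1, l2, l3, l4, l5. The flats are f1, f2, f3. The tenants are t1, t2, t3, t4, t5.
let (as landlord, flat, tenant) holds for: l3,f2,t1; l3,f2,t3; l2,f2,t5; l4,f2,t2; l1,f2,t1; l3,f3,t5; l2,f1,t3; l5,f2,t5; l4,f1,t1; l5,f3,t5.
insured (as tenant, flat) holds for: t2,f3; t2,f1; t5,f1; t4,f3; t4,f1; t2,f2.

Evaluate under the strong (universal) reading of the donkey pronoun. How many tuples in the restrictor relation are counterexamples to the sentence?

9

"him" takes "a tenant" as antecedent and "it" takes "a flat"; both are donkey pronouns co-varying with the restrictor.
Strong reading: for every (l,f,t) with let(l,f,t), insured(t,f).
Restrictor triples: (l1,f2,t1)→insured(t1,f2) ✗  (l2,f1,t3)→insured(t3,f1) ✗  (l2,f2,t5)→insured(t5,f2) ✗  (l3,f2,t1)→insured(t1,f2) ✗  (l3,f2,t3)→insured(t3,f2) ✗  (l3,f3,t5)→insured(t5,f3) ✗  (l4,f1,t1)→insured(t1,f1) ✗  (l4,f2,t2)→insured(t2,f2) ✓  (l5,f2,t5)→insured(t5,f2) ✗  (l5,f3,t5)→insured(t5,f3) ✗
Counterexamples (restrictor triples failing the scope): 9.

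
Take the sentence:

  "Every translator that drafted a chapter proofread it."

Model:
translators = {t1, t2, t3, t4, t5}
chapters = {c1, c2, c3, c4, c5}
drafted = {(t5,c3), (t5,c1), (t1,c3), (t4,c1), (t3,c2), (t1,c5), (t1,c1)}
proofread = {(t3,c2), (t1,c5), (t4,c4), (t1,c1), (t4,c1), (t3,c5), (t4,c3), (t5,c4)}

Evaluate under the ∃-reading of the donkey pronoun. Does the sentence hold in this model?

"it" takes "a chapter" as antecedent — a donkey pronoun bound across the clause boundary.
Weak reading: every translator t with some drafted-chapter has at least one drafted-chapter c such that proofread(t,c).
Per translator: t1:✓  t3:✓  t4:✓  t5:✗
t5 has no witness among its drafted-chapters.

False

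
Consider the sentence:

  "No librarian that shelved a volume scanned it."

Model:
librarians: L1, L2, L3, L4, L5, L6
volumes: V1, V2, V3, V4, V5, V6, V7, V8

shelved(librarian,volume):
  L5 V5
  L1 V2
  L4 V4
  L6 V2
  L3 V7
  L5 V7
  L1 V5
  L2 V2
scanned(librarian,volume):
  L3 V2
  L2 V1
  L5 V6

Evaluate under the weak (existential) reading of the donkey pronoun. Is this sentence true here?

True

"it" takes "a volume" as antecedent — a donkey pronoun bound across the clause boundary.
Truth condition: for no (l,v) with shelved(l,v) does scanned(l,v) hold.
Restrictor pairs — does the scope hold? (L1,V2):fails  (L1,V5):fails  (L2,V2):fails  (L3,V7):fails  (L4,V4):fails  (L5,V5):fails  (L5,V7):fails  (L6,V2):fails
Scope holds for no restrictor pair, so the sentence is true.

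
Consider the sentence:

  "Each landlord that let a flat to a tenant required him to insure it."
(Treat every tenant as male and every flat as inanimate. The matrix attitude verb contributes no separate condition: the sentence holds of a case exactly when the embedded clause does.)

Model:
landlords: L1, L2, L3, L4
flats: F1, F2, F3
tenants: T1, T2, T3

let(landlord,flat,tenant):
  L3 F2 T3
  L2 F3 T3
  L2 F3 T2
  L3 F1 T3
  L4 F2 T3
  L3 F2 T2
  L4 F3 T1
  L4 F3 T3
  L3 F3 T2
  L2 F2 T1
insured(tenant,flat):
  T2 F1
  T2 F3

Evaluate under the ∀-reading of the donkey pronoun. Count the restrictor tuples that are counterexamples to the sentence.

8

"him" takes "a tenant" as antecedent and "it" takes "a flat"; both are donkey pronouns co-varying with the restrictor.
Strong reading: for every (l,f,t) with let(l,f,t), insured(t,f).
Restrictor triples: (L2,F2,T1)→insured(T1,F2) ✗  (L2,F3,T2)→insured(T2,F3) ✓  (L2,F3,T3)→insured(T3,F3) ✗  (L3,F1,T3)→insured(T3,F1) ✗  (L3,F2,T2)→insured(T2,F2) ✗  (L3,F2,T3)→insured(T3,F2) ✗  (L3,F3,T2)→insured(T2,F3) ✓  (L4,F2,T3)→insured(T3,F2) ✗  (L4,F3,T1)→insured(T1,F3) ✗  (L4,F3,T3)→insured(T3,F3) ✗
Counterexamples (restrictor triples failing the scope): 8.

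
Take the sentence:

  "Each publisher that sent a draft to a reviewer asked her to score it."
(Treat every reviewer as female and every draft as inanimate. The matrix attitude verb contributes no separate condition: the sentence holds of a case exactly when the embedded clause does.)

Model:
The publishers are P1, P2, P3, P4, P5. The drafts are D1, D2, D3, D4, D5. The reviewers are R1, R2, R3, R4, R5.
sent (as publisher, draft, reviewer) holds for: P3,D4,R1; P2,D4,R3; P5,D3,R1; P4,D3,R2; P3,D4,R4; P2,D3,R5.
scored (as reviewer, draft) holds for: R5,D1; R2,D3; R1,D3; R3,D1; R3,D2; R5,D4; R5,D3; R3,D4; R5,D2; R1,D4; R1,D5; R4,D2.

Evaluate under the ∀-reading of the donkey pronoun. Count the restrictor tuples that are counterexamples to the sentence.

"her" takes "a reviewer" as antecedent and "it" takes "a draft"; both are donkey pronouns co-varying with the restrictor.
Strong reading: for every (p,d,r) with sent(p,d,r), scored(r,d).
Restrictor triples: (P2,D3,R5)→scored(R5,D3) ✓  (P2,D4,R3)→scored(R3,D4) ✓  (P3,D4,R1)→scored(R1,D4) ✓  (P3,D4,R4)→scored(R4,D4) ✗  (P4,D3,R2)→scored(R2,D3) ✓  (P5,D3,R1)→scored(R1,D3) ✓
Counterexamples (restrictor triples failing the scope): 1.

1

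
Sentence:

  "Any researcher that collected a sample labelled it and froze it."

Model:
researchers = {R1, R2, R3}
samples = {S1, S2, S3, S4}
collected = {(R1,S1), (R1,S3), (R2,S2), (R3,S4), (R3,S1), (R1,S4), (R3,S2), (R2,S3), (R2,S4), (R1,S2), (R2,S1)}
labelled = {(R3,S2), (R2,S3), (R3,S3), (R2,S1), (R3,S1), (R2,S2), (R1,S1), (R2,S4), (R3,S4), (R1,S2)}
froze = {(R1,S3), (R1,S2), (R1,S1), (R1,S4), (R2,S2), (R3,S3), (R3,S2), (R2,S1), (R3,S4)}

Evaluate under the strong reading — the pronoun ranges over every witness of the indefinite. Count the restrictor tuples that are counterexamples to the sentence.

5

"it" takes "a sample" as antecedent — a donkey pronoun bound across the clause boundary.
Strong reading: for every (r,s) with collected(r,s), labelled(r,s) ∧ froze(r,s).
Restrictor pairs: (R1,S1) ✓  (R1,S2) ✓  (R1,S3) ✗  (R1,S4) ✗  (R2,S1) ✓  (R2,S2) ✓  (R2,S3) ✗  (R2,S4) ✗  (R3,S1) ✗  (R3,S2) ✓  (R3,S4) ✓
Counterexamples (restrictor pairs failing the scope): 5.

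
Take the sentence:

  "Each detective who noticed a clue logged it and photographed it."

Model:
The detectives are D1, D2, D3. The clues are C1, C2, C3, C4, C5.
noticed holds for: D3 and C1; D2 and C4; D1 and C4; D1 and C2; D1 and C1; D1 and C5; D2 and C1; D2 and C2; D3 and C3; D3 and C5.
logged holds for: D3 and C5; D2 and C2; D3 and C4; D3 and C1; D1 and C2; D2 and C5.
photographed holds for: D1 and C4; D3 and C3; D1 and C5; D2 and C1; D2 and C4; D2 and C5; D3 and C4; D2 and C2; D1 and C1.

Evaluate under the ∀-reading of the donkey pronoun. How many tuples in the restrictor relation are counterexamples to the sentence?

9

"it" takes "a clue" as antecedent — a donkey pronoun bound across the clause boundary.
Strong reading: for every (d,c) with noticed(d,c), logged(d,c) ∧ photographed(d,c).
Restrictor pairs: (D1,C1) ✗  (D1,C2) ✗  (D1,C4) ✗  (D1,C5) ✗  (D2,C1) ✗  (D2,C2) ✓  (D2,C4) ✗  (D3,C1) ✗  (D3,C3) ✗  (D3,C5) ✗
Counterexamples (restrictor pairs failing the scope): 9.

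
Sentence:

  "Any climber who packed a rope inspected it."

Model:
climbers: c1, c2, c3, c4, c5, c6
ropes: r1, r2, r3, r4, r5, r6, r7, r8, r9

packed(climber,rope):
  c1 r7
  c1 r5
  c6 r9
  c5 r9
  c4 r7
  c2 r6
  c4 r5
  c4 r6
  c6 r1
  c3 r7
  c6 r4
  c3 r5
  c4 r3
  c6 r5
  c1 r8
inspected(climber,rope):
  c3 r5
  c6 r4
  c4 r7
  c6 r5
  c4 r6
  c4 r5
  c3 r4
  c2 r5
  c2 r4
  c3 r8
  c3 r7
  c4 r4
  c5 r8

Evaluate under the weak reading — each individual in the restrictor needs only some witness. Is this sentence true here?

"it" takes "a rope" as antecedent — a donkey pronoun bound across the clause boundary.
Weak reading: every climber c with some packed-rope has at least one packed-rope r such that inspected(c,r).
Per climber: c1:✗  c2:✗  c3:✓  c4:✓  c5:✗  c6:✓
c1 has no witness among its packed-ropes.

False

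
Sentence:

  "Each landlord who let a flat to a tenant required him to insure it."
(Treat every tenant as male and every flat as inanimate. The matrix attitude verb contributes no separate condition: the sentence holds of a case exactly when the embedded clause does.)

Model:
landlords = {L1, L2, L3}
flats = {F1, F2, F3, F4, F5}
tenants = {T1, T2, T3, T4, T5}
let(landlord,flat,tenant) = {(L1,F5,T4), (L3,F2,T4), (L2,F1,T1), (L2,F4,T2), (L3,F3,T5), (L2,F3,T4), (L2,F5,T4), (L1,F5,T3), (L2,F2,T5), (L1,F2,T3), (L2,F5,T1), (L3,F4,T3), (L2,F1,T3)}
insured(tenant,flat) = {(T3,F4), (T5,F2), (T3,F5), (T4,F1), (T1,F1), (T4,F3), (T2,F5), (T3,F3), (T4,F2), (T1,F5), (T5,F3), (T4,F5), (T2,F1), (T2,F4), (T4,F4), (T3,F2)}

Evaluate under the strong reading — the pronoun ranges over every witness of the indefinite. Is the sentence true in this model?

False

"him" takes "a tenant" as antecedent and "it" takes "a flat"; both are donkey pronouns co-varying with the restrictor.
Strong reading: for every (l,f,t) with let(l,f,t), insured(t,f).
Restrictor triples: (L1,F2,T3)→insured(T3,F2) ✓  (L1,F5,T3)→insured(T3,F5) ✓  (L1,F5,T4)→insured(T4,F5) ✓  (L2,F1,T1)→insured(T1,F1) ✓  (L2,F1,T3)→insured(T3,F1) ✗  (L2,F2,T5)→insured(T5,F2) ✓  (L2,F3,T4)→insured(T4,F3) ✓  (L2,F4,T2)→insured(T2,F4) ✓  (L2,F5,T1)→insured(T1,F5) ✓  (L2,F5,T4)→insured(T4,F5) ✓  (L3,F2,T4)→insured(T4,F2) ✓  (L3,F3,T5)→insured(T5,F3) ✓  (L3,F4,T3)→insured(T3,F4) ✓
Counterexample: (L2,F1,T3) — insured(T3,F1) does not hold.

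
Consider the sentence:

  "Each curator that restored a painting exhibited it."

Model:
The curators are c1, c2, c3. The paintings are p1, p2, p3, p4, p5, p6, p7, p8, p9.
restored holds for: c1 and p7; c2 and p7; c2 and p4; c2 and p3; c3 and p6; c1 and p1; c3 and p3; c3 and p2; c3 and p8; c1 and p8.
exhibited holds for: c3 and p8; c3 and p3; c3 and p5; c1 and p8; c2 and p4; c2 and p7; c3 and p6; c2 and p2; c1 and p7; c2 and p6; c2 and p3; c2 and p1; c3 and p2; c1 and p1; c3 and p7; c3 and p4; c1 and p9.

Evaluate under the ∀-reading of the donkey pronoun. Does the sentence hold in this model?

True

"it" takes "a painting" as antecedent — a donkey pronoun bound across the clause boundary.
Strong reading: for every (c,p) with restored(c,p), exhibited(c,p).
Restrictor pairs: (c1,p1) ✓  (c1,p7) ✓  (c1,p8) ✓  (c2,p3) ✓  (c2,p4) ✓  (c2,p7) ✓  (c3,p2) ✓  (c3,p3) ✓  (c3,p6) ✓  (c3,p8) ✓
Every restrictor pair satisfies the scope.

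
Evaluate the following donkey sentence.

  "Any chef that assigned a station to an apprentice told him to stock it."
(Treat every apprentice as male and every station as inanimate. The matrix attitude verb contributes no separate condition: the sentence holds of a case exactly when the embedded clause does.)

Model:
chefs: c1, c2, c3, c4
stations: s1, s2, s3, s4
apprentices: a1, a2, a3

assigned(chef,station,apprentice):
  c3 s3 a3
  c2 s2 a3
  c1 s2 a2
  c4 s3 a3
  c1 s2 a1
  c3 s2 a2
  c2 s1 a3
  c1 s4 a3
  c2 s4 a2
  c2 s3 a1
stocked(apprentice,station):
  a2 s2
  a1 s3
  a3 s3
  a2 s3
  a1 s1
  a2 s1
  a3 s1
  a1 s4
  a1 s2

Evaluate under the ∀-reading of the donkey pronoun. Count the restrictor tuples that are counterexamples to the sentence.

"him" takes "an apprentice" as antecedent and "it" takes "a station"; both are donkey pronouns co-varying with the restrictor.
Strong reading: for every (c,s,a) with assigned(c,s,a), stocked(a,s).
Restrictor triples: (c1,s2,a1)→stocked(a1,s2) ✓  (c1,s2,a2)→stocked(a2,s2) ✓  (c1,s4,a3)→stocked(a3,s4) ✗  (c2,s1,a3)→stocked(a3,s1) ✓  (c2,s2,a3)→stocked(a3,s2) ✗  (c2,s3,a1)→stocked(a1,s3) ✓  (c2,s4,a2)→stocked(a2,s4) ✗  (c3,s2,a2)→stocked(a2,s2) ✓  (c3,s3,a3)→stocked(a3,s3) ✓  (c4,s3,a3)→stocked(a3,s3) ✓
Counterexamples (restrictor triples failing the scope): 3.

3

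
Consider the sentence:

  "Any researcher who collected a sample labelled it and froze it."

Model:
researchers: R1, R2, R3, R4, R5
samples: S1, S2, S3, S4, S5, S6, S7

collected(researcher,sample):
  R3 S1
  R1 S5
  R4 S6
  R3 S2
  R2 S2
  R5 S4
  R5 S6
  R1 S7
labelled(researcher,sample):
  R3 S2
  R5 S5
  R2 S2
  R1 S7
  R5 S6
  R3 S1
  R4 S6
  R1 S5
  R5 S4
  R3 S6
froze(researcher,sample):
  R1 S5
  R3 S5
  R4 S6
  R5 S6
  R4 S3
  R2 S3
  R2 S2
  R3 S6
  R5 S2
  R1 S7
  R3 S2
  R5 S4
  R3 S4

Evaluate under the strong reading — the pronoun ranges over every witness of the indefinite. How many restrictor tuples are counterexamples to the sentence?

1

"it" takes "a sample" as antecedent — a donkey pronoun bound across the clause boundary.
Strong reading: for every (r,s) with collected(r,s), labelled(r,s) ∧ froze(r,s).
Restrictor pairs: (R1,S5) ✓  (R1,S7) ✓  (R2,S2) ✓  (R3,S1) ✗  (R3,S2) ✓  (R4,S6) ✓  (R5,S4) ✓  (R5,S6) ✓
Counterexamples (restrictor pairs failing the scope): 1.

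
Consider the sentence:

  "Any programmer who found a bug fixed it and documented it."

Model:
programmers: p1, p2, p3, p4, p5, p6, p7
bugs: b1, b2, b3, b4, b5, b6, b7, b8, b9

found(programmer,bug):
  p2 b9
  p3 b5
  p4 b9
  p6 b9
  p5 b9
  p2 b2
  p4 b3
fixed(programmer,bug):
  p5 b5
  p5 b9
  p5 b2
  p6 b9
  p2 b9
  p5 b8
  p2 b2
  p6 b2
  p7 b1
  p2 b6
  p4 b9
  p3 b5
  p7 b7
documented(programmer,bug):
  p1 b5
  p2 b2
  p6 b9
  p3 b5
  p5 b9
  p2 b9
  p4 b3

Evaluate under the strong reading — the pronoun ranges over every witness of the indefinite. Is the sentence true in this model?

False

"it" takes "a bug" as antecedent — a donkey pronoun bound across the clause boundary.
Strong reading: for every (p,b) with found(p,b), fixed(p,b) ∧ documented(p,b).
Restrictor pairs: (p2,b2) ✓  (p2,b9) ✓  (p3,b5) ✓  (p4,b3) ✗  (p4,b9) ✗  (p5,b9) ✓  (p6,b9) ✓
Counterexample: (p4,b3) is in found but fails the scope.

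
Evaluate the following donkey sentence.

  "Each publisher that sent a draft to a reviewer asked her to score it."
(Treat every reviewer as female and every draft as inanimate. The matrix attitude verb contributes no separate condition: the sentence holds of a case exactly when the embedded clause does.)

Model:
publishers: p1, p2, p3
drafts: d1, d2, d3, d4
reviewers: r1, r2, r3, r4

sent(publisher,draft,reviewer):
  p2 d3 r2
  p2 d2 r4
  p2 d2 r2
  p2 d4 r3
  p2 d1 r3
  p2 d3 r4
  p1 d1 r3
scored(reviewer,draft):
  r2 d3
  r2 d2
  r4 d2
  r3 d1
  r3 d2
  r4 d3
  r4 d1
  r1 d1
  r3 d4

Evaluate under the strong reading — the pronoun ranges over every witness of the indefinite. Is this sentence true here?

True

"her" takes "a reviewer" as antecedent and "it" takes "a draft"; both are donkey pronouns co-varying with the restrictor.
Strong reading: for every (p,d,r) with sent(p,d,r), scored(r,d).
Restrictor triples: (p1,d1,r3)→scored(r3,d1) ✓  (p2,d1,r3)→scored(r3,d1) ✓  (p2,d2,r2)→scored(r2,d2) ✓  (p2,d2,r4)→scored(r4,d2) ✓  (p2,d3,r2)→scored(r2,d3) ✓  (p2,d3,r4)→scored(r4,d3) ✓  (p2,d4,r3)→scored(r3,d4) ✓
Every restrictor triple satisfies the scope.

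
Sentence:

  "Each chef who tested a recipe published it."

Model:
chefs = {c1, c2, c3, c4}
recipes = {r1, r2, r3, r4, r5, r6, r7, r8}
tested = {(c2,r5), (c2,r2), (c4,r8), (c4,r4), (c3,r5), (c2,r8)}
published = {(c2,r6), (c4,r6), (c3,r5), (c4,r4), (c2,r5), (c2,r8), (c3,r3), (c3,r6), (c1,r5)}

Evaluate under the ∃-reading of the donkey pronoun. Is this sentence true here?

True

"it" takes "a recipe" as antecedent — a donkey pronoun bound across the clause boundary.
Weak reading: every chef c with some tested-recipe has at least one tested-recipe r such that published(c,r).
Per chef: c2:✓  c3:✓  c4:✓
Every chef in the restrictor has a witness.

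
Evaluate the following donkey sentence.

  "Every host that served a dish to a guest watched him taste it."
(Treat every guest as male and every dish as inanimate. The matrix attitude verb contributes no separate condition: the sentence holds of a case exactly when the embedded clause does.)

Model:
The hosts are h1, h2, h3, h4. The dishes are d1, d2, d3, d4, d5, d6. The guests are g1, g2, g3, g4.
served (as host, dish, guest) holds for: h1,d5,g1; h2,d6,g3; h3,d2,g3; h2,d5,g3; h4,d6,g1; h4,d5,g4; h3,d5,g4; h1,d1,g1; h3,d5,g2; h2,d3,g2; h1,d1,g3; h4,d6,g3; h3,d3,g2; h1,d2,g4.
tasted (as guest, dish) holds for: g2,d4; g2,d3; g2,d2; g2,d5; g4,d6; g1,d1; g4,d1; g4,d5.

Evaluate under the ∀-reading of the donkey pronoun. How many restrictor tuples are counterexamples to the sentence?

"him" takes "a guest" as antecedent and "it" takes "a dish"; both are donkey pronouns co-varying with the restrictor.
Strong reading: for every (h,d,g) with served(h,d,g), tasted(g,d).
Restrictor triples: (h1,d1,g1)→tasted(g1,d1) ✓  (h1,d1,g3)→tasted(g3,d1) ✗  (h1,d2,g4)→tasted(g4,d2) ✗  (h1,d5,g1)→tasted(g1,d5) ✗  (h2,d3,g2)→tasted(g2,d3) ✓  (h2,d5,g3)→tasted(g3,d5) ✗  (h2,d6,g3)→tasted(g3,d6) ✗  (h3,d2,g3)→tasted(g3,d2) ✗  (h3,d3,g2)→tasted(g2,d3) ✓  (h3,d5,g2)→tasted(g2,d5) ✓  (h3,d5,g4)→tasted(g4,d5) ✓  (h4,d5,g4)→tasted(g4,d5) ✓  (h4,d6,g1)→tasted(g1,d6) ✗  (h4,d6,g3)→tasted(g3,d6) ✗
Counterexamples (restrictor triples failing the scope): 8.

8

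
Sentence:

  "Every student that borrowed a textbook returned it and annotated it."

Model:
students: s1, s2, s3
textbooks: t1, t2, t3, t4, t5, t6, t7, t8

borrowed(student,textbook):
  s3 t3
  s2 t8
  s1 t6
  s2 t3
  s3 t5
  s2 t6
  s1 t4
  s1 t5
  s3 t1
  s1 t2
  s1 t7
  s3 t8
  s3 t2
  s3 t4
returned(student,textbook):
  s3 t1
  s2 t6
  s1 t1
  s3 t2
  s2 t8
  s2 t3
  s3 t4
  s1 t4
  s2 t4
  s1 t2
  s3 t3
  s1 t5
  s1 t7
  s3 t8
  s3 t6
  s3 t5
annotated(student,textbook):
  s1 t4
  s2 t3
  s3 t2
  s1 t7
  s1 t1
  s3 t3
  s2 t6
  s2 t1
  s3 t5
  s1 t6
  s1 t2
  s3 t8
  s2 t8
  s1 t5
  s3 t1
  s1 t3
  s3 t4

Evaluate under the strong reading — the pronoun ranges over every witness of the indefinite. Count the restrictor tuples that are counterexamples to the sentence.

"it" takes "a textbook" as antecedent — a donkey pronoun bound across the clause boundary.
Strong reading: for every (s,t) with borrowed(s,t), returned(s,t) ∧ annotated(s,t).
Restrictor pairs: (s1,t2) ✓  (s1,t4) ✓  (s1,t5) ✓  (s1,t6) ✗  (s1,t7) ✓  (s2,t3) ✓  (s2,t6) ✓  (s2,t8) ✓  (s3,t1) ✓  (s3,t2) ✓  (s3,t3) ✓  (s3,t4) ✓  (s3,t5) ✓  (s3,t8) ✓
Counterexamples (restrictor pairs failing the scope): 1.

1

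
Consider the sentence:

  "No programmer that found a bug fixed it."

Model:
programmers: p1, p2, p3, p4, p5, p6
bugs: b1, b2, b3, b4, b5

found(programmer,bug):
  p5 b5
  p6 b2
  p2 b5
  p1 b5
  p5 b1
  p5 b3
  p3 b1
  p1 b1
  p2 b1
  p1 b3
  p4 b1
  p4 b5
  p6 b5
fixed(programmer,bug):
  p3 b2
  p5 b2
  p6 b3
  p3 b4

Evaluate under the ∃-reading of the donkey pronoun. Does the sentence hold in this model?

True

"it" takes "a bug" as antecedent — a donkey pronoun bound across the clause boundary.
Truth condition: for no (p,b) with found(p,b) does fixed(p,b) hold.
Restrictor pairs — does the scope hold? (p1,b1):fails  (p1,b3):fails  (p1,b5):fails  (p2,b1):fails  (p2,b5):fails  (p3,b1):fails  (p4,b1):fails  (p4,b5):fails  (p5,b1):fails  (p5,b3):fails  (p5,b5):fails  (p6,b2):fails  (p6,b5):fails
Scope holds for no restrictor pair, so the sentence is true.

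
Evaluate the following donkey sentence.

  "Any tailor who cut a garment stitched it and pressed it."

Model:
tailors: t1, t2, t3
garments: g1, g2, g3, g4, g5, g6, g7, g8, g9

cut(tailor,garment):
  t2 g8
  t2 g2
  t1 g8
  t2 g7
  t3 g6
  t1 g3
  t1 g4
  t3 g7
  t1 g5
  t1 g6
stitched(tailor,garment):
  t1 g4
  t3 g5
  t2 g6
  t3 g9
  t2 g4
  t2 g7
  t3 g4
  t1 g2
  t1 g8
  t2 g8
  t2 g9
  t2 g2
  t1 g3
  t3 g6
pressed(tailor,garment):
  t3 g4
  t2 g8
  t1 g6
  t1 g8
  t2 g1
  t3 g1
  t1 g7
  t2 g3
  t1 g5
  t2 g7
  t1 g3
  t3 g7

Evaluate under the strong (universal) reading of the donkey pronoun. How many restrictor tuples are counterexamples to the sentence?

6

"it" takes "a garment" as antecedent — a donkey pronoun bound across the clause boundary.
Strong reading: for every (t,g) with cut(t,g), stitched(t,g) ∧ pressed(t,g).
Restrictor pairs: (t1,g3) ✓  (t1,g4) ✗  (t1,g5) ✗  (t1,g6) ✗  (t1,g8) ✓  (t2,g2) ✗  (t2,g7) ✓  (t2,g8) ✓  (t3,g6) ✗  (t3,g7) ✗
Counterexamples (restrictor pairs failing the scope): 6.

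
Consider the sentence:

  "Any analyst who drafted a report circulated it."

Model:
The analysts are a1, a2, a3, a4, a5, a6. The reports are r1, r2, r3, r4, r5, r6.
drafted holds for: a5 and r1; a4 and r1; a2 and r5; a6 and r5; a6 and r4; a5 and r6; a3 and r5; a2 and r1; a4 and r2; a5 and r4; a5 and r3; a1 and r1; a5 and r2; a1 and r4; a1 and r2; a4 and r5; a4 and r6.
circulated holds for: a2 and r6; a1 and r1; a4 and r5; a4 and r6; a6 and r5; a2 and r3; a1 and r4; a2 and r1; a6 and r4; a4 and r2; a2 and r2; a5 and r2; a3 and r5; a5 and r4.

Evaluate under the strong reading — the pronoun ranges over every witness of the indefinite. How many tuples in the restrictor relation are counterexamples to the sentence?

6

"it" takes "a report" as antecedent — a donkey pronoun bound across the clause boundary.
Strong reading: for every (a,r) with drafted(a,r), circulated(a,r).
Restrictor pairs: (a1,r1) ✓  (a1,r2) ✗  (a1,r4) ✓  (a2,r1) ✓  (a2,r5) ✗  (a3,r5) ✓  (a4,r1) ✗  (a4,r2) ✓  (a4,r5) ✓  (a4,r6) ✓  (a5,r1) ✗  (a5,r2) ✓  (a5,r3) ✗  (a5,r4) ✓  (a5,r6) ✗  (a6,r4) ✓  (a6,r5) ✓
Counterexamples (restrictor pairs failing the scope): 6.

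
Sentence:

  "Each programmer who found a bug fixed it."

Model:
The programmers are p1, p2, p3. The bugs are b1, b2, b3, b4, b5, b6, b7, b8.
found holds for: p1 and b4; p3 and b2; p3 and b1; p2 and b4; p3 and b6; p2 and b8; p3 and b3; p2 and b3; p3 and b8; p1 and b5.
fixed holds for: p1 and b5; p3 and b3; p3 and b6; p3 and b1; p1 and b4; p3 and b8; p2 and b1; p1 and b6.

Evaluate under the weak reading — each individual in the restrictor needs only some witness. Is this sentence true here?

False

"it" takes "a bug" as antecedent — a donkey pronoun bound across the clause boundary.
Weak reading: every programmer p with some found-bug has at least one found-bug b such that fixed(p,b).
Per programmer: p1:✓  p2:✗  p3:✓
p2 has no witness among its found-bugs.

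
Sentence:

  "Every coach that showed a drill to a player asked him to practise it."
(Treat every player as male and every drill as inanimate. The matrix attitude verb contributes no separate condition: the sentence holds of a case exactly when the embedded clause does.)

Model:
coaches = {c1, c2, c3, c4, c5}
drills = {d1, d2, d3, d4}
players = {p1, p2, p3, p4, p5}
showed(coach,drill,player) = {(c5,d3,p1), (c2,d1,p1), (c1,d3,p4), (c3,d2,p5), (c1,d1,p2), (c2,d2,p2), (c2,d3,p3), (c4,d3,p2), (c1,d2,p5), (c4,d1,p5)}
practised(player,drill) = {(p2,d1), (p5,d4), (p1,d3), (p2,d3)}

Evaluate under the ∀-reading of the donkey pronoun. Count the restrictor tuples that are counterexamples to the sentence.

7

"him" takes "a player" as antecedent and "it" takes "a drill"; both are donkey pronouns co-varying with the restrictor.
Strong reading: for every (c,d,p) with showed(c,d,p), practised(p,d).
Restrictor triples: (c1,d1,p2)→practised(p2,d1) ✓  (c1,d2,p5)→practised(p5,d2) ✗  (c1,d3,p4)→practised(p4,d3) ✗  (c2,d1,p1)→practised(p1,d1) ✗  (c2,d2,p2)→practised(p2,d2) ✗  (c2,d3,p3)→practised(p3,d3) ✗  (c3,d2,p5)→practised(p5,d2) ✗  (c4,d1,p5)→practised(p5,d1) ✗  (c4,d3,p2)→practised(p2,d3) ✓  (c5,d3,p1)→practised(p1,d3) ✓
Counterexamples (restrictor triples failing the scope): 7.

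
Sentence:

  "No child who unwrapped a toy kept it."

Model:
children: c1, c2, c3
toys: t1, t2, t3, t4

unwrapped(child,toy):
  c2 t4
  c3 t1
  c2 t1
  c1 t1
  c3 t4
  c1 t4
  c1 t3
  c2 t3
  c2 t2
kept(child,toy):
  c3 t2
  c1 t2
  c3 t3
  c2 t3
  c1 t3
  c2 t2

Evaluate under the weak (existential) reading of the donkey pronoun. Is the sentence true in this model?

"it" takes "a toy" as antecedent — a donkey pronoun bound across the clause boundary.
Truth condition: for no (c,t) with unwrapped(c,t) does kept(c,t) hold.
Restrictor pairs — does the scope hold? (c1,t1):fails  (c1,t3):holds  (c1,t4):fails  (c2,t1):fails  (c2,t2):holds  (c2,t3):holds  (c2,t4):fails  (c3,t1):fails  (c3,t4):fails
Scope holds for 3 pair(s), so the sentence is false.

False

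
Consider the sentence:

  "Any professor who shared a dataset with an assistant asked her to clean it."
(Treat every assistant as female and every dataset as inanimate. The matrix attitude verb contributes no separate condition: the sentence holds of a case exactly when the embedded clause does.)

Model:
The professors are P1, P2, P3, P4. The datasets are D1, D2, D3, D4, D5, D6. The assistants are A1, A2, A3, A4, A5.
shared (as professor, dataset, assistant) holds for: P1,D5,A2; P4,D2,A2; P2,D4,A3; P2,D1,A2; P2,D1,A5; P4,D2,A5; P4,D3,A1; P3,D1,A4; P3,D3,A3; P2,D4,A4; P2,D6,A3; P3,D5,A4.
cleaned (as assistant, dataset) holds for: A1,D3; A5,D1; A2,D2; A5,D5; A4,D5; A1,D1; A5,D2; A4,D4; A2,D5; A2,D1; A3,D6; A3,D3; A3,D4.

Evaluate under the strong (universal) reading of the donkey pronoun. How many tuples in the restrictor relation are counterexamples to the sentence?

1

"her" takes "an assistant" as antecedent and "it" takes "a dataset"; both are donkey pronouns co-varying with the restrictor.
Strong reading: for every (p,d,a) with shared(p,d,a), cleaned(a,d).
Restrictor triples: (P1,D5,A2)→cleaned(A2,D5) ✓  (P2,D1,A2)→cleaned(A2,D1) ✓  (P2,D1,A5)→cleaned(A5,D1) ✓  (P2,D4,A3)→cleaned(A3,D4) ✓  (P2,D4,A4)→cleaned(A4,D4) ✓  (P2,D6,A3)→cleaned(A3,D6) ✓  (P3,D1,A4)→cleaned(A4,D1) ✗  (P3,D3,A3)→cleaned(A3,D3) ✓  (P3,D5,A4)→cleaned(A4,D5) ✓  (P4,D2,A2)→cleaned(A2,D2) ✓  (P4,D2,A5)→cleaned(A5,D2) ✓  (P4,D3,A1)→cleaned(A1,D3) ✓
Counterexamples (restrictor triples failing the scope): 1.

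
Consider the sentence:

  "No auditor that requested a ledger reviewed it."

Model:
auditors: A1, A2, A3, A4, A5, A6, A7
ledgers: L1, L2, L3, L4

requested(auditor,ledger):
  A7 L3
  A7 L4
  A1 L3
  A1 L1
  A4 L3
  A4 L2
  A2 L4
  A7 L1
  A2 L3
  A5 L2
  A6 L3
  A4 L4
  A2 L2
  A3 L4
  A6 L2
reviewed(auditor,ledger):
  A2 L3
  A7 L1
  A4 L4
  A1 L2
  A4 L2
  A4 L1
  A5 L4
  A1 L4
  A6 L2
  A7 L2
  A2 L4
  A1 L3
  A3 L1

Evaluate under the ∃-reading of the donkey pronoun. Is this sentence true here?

"it" takes "a ledger" as antecedent — a donkey pronoun bound across the clause boundary.
Truth condition: for no (a,l) with requested(a,l) does reviewed(a,l) hold.
Restrictor pairs — does the scope hold? (A1,L1):fails  (A1,L3):holds  (A2,L2):fails  (A2,L3):holds  (A2,L4):holds  (A3,L4):fails  (A4,L2):holds  (A4,L3):fails  (A4,L4):holds  (A5,L2):fails  (A6,L2):holds  (A6,L3):fails  (A7,L1):holds  (A7,L3):fails  (A7,L4):fails
Scope holds for 7 pair(s), so the sentence is false.

False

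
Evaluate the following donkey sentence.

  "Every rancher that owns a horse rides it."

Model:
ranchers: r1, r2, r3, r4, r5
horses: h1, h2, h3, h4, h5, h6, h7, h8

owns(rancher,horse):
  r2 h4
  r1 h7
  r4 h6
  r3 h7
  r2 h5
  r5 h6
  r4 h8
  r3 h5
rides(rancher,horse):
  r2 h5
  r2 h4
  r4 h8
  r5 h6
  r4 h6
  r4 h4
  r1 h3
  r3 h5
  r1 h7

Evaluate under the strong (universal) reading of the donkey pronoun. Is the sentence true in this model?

"it" takes "a horse" as antecedent — a donkey pronoun bound across the clause boundary.
Strong reading: for every (r,h) with owns(r,h), rides(r,h).
Restrictor pairs: (r1,h7) ✓  (r2,h4) ✓  (r2,h5) ✓  (r3,h5) ✓  (r3,h7) ✗  (r4,h6) ✓  (r4,h8) ✓  (r5,h6) ✓
Counterexample: (r3,h7) is in owns but fails the scope.

False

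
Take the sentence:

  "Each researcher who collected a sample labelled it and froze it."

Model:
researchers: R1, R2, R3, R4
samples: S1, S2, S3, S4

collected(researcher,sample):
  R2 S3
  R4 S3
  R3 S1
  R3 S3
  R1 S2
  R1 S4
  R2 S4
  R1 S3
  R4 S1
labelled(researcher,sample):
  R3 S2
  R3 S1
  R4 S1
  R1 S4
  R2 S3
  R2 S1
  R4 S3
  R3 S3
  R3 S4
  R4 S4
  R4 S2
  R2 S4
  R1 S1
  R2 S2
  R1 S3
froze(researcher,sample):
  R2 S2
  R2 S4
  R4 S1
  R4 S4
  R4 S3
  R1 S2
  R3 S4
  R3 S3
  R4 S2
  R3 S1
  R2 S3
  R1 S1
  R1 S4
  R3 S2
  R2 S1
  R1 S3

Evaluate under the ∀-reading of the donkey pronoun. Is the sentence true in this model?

False

"it" takes "a sample" as antecedent — a donkey pronoun bound across the clause boundary.
Strong reading: for every (r,s) with collected(r,s), labelled(r,s) ∧ froze(r,s).
Restrictor pairs: (R1,S2) ✗  (R1,S3) ✓  (R1,S4) ✓  (R2,S3) ✓  (R2,S4) ✓  (R3,S1) ✓  (R3,S3) ✓  (R4,S1) ✓  (R4,S3) ✓
Counterexample: (R1,S2) is in collected but fails the scope.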